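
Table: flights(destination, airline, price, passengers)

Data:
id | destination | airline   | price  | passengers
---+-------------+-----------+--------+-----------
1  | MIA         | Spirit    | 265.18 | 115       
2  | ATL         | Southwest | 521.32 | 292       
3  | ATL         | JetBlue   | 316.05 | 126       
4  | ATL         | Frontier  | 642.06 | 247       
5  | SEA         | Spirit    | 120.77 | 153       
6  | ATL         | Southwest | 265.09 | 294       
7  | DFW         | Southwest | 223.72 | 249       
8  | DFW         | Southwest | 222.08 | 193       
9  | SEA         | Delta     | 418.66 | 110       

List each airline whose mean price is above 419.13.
SELECT airline, AVG(price)
FROM flights
GROUP BY airline
HAVING AVG(price) > 419.13

Result:
  Frontier: avg=642.06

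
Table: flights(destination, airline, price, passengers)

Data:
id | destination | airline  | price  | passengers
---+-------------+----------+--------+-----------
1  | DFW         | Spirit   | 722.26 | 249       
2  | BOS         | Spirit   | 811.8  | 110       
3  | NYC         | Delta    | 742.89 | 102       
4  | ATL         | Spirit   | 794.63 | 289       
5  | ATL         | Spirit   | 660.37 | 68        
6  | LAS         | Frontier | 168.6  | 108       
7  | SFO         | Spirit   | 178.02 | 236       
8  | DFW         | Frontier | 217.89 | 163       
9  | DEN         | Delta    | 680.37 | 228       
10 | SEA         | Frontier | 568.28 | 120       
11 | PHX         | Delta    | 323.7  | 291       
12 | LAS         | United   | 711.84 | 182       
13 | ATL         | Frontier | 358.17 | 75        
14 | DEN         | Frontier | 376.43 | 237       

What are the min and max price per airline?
SELECT airline, MIN(price), MAX(price)
FROM flights
GROUP BY airline

Result:
  Delta: min=323.70, max=742.89
  Frontier: min=168.60, max=568.28
  Spirit: min=178.02, max=811.80
  United: min=711.84, max=711.84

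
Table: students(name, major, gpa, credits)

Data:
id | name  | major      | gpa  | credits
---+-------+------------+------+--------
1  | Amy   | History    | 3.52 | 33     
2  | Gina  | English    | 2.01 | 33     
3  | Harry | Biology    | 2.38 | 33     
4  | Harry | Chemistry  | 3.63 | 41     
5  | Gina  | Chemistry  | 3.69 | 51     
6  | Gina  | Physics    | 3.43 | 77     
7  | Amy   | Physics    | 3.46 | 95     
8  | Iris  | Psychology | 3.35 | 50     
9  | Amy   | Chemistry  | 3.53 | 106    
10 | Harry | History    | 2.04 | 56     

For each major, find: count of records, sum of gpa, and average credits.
SELECT major,
       COUNT(*) as cnt,
       SUM(gpa) as total_gpa,
       AVG(credits) as avg_credits
FROM students
GROUP BY major

Result:
  Biology: 1 records, 2.38 total gpa, 33.00 avg credits
  Chemistry: 3 records, 10.85 total gpa, 66.00 avg credits
  English: 1 records, 2.01 total gpa, 33.00 avg credits
  History: 2 records, 5.56 total gpa, 44.50 avg credits
  Physics: 2 records, 6.89 total gpa, 86.00 avg credits
  Psychology: 1 records, 3.35 total gpa, 50.00 avg credits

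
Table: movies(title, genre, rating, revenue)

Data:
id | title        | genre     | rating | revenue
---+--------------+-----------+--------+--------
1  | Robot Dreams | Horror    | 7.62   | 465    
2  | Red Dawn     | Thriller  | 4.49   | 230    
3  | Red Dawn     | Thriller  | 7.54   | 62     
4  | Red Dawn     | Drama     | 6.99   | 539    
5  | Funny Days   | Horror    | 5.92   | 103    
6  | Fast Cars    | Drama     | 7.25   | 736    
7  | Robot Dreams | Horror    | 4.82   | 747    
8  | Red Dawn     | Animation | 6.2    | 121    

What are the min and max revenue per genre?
SELECT genre, MIN(revenue), MAX(revenue)
FROM movies
GROUP BY genre

Result:
  Animation: min=121, max=121
  Drama: min=539, max=736
  Horror: min=103, max=747
  Thriller: min=62, max=230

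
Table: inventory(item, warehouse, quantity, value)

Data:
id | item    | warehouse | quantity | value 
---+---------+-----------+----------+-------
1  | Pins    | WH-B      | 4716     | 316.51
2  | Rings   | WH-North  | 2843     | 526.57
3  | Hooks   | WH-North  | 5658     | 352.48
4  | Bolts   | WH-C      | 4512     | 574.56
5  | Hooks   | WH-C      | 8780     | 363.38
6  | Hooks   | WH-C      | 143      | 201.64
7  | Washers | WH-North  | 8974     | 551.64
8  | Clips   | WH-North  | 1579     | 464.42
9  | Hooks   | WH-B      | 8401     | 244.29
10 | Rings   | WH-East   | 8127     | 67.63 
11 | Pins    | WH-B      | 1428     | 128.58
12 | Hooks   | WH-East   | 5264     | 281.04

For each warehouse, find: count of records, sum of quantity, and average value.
SELECT warehouse,
       COUNT(*) as cnt,
       SUM(quantity) as total_quantity,
       AVG(value) as avg_value
FROM inventory
GROUP BY warehouse

Result:
  WH-B: 3 records, 14545 total quantity, 229.79 avg value
  WH-C: 3 records, 13435 total quantity, 379.86 avg value
  WH-East: 2 records, 13391 total quantity, 174.34 avg value
  WH-North: 4 records, 19054 total quantity, 473.78 avg value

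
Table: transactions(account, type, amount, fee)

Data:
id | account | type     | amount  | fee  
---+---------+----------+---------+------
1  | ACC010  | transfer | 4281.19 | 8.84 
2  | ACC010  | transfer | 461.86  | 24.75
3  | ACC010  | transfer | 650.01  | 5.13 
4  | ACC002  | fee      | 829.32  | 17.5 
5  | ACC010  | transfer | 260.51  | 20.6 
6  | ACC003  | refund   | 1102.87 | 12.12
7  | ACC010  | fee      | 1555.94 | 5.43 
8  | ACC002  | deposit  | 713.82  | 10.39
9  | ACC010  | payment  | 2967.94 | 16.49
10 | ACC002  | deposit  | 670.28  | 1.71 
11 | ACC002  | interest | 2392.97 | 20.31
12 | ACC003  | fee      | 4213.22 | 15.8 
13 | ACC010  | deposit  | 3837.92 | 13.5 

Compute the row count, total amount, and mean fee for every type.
SELECT type,
       COUNT(*) as cnt,
       SUM(amount) as total_amount,
       AVG(fee) as avg_fee
FROM transactions
GROUP BY type

Result:
  deposit: 3 records, 5222.02 total amount, 8.53 avg fee
  fee: 3 records, 6598.48 total amount, 12.91 avg fee
  interest: 1 records, 2392.97 total amount, 20.31 avg fee
  payment: 1 records, 2967.94 total amount, 16.49 avg fee
  refund: 1 records, 1102.87 total amount, 12.12 avg fee
  transfer: 4 records, 5653.57 total amount, 14.83 avg fee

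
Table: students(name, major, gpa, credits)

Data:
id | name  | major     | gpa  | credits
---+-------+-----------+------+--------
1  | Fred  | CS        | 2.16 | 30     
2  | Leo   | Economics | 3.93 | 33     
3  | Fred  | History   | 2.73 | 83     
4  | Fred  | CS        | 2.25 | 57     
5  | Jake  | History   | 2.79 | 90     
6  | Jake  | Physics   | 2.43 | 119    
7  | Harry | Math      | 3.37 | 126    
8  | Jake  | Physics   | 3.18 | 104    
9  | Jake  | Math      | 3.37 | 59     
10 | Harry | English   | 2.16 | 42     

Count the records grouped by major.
SELECT major, COUNT(*) as count
FROM students
GROUP BY major

Result:
  CS: 2
  Economics: 1
  English: 1
  History: 2
  Math: 2
  Physics: 2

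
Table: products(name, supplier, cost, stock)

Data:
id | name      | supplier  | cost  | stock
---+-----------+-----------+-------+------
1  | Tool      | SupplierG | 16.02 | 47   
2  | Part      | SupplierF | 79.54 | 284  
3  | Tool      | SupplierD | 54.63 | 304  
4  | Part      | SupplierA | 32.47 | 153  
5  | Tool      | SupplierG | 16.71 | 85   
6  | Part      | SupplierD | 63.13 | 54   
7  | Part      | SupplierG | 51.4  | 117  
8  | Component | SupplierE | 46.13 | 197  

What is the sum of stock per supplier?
SELECT supplier, SUM(stock) as result
FROM products
GROUP BY supplier

Result:
  SupplierA: 153
  SupplierD: 358
  SupplierE: 197
  SupplierF: 284
  SupplierG: 249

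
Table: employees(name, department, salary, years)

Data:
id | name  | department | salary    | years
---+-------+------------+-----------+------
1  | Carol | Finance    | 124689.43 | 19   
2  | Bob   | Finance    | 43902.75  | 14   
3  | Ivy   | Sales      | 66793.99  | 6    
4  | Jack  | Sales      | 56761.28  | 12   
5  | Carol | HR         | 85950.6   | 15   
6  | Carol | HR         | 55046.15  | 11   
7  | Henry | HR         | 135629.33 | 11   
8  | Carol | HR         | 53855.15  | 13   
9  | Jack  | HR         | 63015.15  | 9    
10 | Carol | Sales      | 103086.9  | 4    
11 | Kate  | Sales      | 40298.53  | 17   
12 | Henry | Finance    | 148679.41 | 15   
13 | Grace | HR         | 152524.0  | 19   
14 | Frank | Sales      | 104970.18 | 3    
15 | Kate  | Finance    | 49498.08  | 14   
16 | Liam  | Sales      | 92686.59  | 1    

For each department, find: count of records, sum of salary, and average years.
SELECT department,
       COUNT(*) as cnt,
       SUM(salary) as total_salary,
       AVG(years) as avg_years
FROM employees
GROUP BY department

Result:
  Finance: 4 records, 366769.67 total salary, 15.50 avg years
  HR: 6 records, 546020.38 total salary, 13.00 avg years
  Sales: 6 records, 464597.47 total salary, 7.17 avg years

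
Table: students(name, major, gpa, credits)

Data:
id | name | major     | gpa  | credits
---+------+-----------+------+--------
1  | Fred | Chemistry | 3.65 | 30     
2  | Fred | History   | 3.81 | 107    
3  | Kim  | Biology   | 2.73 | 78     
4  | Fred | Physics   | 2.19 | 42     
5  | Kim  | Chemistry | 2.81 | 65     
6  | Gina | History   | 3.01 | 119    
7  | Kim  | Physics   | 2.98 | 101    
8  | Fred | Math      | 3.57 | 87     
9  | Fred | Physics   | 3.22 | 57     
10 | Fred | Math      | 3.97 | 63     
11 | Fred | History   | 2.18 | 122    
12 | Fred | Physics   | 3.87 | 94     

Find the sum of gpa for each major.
SELECT major, SUM(gpa) as result
FROM students
GROUP BY major

Result:
  Biology: 2.73
  Chemistry: 6.46
  History: 9.00
  Math: 7.54
  Physics: 12.26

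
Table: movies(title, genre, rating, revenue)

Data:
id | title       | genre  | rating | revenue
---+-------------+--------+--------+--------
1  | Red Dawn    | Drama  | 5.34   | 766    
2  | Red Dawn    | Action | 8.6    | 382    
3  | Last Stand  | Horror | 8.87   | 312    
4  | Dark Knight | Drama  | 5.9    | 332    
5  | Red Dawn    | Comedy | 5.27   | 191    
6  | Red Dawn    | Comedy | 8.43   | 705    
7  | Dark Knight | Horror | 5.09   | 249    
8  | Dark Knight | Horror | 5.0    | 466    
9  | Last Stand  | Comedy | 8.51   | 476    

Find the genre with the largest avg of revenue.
SELECT genre, AVG(revenue) as val
FROM movies
GROUP BY genre
ORDER BY val DESC
LIMIT 1

Result: Drama with avg(revenue) = 549.00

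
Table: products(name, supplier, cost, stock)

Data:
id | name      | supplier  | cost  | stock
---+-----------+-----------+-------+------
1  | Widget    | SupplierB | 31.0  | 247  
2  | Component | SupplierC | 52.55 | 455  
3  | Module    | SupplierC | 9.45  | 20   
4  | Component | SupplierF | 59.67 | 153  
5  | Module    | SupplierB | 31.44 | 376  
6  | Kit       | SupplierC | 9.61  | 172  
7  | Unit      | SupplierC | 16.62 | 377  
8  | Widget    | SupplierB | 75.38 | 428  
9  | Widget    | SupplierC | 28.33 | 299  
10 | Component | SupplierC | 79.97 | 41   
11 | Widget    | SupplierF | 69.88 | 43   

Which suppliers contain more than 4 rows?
SELECT supplier, COUNT(*) as cnt
FROM products
GROUP BY supplier
HAVING COUNT(*) > 4

Result:
  SupplierC: 6

Note: HAVING filters groups after aggregation, WHERE filters rows before.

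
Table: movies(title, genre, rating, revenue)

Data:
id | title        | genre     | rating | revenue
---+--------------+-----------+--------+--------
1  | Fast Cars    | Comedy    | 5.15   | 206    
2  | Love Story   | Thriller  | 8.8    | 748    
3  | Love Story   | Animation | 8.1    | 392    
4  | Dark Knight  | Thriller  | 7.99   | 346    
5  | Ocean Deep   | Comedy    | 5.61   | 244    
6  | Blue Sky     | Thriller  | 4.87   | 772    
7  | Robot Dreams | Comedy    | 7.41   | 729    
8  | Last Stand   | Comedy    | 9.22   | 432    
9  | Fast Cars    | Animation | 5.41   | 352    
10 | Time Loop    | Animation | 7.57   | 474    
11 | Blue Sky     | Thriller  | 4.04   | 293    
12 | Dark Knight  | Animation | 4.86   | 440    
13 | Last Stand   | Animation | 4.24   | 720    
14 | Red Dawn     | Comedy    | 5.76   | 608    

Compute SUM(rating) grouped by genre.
SELECT genre, SUM(rating) as result
FROM movies
GROUP BY genre

Result:
  Animation: 30.18
  Comedy: 33.15
  Thriller: 25.70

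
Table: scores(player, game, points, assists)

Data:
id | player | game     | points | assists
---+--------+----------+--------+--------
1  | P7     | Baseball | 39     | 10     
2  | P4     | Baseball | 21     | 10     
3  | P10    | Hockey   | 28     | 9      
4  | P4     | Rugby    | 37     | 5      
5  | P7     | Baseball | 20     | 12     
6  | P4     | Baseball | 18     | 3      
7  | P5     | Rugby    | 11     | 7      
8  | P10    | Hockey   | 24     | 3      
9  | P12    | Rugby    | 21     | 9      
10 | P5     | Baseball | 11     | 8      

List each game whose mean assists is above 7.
SELECT game, AVG(assists)
FROM scores
GROUP BY game
HAVING AVG(assists) > 7

Result:
  Baseball: avg=8.60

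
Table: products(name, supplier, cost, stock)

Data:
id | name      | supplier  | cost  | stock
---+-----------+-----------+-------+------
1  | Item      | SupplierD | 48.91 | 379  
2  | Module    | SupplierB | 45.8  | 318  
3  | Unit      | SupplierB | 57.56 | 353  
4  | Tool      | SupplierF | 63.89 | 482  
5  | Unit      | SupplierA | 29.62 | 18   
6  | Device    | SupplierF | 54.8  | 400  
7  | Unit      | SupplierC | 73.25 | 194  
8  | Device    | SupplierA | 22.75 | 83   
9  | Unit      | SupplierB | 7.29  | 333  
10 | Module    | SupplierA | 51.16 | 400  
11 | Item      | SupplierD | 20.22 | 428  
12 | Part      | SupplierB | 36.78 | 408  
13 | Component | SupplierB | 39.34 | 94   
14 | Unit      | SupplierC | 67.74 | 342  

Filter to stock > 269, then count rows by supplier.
SELECT supplier, COUNT(*)
FROM products
WHERE stock > 269
GROUP BY supplier

Note: WHERE filters rows before grouping.

Result:
  SupplierA: 1
  SupplierB: 4
  SupplierC: 1
  SupplierD: 2
  SupplierF: 2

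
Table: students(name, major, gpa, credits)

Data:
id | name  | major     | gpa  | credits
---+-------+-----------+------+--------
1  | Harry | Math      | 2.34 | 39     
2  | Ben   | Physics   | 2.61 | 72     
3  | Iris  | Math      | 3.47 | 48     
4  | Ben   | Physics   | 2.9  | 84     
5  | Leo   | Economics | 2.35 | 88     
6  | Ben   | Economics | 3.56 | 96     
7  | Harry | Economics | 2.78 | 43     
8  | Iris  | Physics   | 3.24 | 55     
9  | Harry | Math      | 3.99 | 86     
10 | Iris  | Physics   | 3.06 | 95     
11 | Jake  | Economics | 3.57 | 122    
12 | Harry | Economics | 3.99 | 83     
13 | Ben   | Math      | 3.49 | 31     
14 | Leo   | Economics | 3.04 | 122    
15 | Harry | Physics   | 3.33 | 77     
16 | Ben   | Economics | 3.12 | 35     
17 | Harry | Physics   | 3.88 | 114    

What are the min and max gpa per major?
SELECT major, MIN(gpa), MAX(gpa)
FROM students
GROUP BY major

Result:
  Economics: min=2.35, max=3.99
  Math: min=2.34, max=3.99
  Physics: min=2.61, max=3.88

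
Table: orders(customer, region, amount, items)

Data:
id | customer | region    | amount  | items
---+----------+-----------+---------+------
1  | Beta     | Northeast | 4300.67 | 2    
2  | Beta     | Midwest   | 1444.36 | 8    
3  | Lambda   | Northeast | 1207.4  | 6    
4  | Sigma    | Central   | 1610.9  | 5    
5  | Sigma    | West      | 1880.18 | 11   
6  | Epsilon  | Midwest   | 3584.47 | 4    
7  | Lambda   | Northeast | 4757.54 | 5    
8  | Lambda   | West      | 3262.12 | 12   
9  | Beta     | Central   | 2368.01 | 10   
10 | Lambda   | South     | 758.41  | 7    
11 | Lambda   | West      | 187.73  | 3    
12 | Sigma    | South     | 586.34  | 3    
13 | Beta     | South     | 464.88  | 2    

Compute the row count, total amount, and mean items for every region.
SELECT region,
       COUNT(*) as cnt,
       SUM(amount) as total_amount,
       AVG(items) as avg_items
FROM orders
GROUP BY region

Result:
  Central: 2 records, 3978.91 total amount, 7.50 avg items
  Midwest: 2 records, 5028.83 total amount, 6.00 avg items
  Northeast: 3 records, 10265.61 total amount, 4.33 avg items
  South: 3 records, 1809.63 total amount, 4.00 avg items
  West: 3 records, 5330.03 total amount, 8.67 avg items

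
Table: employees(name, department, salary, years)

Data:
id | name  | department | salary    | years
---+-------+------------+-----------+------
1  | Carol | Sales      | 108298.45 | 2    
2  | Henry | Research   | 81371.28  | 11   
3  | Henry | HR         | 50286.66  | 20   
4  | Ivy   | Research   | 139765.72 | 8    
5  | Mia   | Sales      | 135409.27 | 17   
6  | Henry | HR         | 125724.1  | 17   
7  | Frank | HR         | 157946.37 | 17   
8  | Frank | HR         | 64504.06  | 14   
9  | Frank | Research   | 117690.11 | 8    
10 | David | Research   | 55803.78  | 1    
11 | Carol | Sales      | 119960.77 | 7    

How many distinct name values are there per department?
SELECT department, COUNT(DISTINCT name)
FROM employees
GROUP BY department

Result:
  HR: 2 distinct
  Research: 4 distinct
  Sales: 2 distinct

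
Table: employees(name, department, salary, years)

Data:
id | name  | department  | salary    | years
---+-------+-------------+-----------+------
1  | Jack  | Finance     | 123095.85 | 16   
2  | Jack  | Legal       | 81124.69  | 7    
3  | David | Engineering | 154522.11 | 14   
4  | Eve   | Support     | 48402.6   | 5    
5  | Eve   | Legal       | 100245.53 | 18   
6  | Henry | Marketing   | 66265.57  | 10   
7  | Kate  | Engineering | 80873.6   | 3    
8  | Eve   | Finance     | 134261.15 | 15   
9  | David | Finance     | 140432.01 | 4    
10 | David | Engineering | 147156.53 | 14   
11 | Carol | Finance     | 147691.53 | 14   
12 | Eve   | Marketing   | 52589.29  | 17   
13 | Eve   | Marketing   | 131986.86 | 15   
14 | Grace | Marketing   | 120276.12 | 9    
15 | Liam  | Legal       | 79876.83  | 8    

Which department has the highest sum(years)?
SELECT department, SUM(years) as val
FROM employees
GROUP BY department
ORDER BY val DESC
LIMIT 1

Result: Marketing with sum(years) = 51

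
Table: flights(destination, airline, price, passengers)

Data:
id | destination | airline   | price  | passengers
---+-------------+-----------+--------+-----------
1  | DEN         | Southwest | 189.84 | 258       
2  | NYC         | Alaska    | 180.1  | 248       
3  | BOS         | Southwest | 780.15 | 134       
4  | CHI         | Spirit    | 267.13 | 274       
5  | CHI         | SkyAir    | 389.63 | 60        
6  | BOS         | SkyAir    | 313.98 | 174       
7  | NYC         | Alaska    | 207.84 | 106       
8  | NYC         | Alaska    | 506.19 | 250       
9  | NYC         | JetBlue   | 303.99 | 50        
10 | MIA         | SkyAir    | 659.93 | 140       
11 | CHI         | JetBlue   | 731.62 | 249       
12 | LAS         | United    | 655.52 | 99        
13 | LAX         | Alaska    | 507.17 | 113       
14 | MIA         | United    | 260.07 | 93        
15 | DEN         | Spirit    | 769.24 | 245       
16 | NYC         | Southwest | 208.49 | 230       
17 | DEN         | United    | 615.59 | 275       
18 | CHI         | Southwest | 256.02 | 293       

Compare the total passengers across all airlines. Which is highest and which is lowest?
SELECT airline, SUM(passengers)
FROM flights
GROUP BY airline
ORDER BY SUM(passengers)

All groups:
  JetBlue: 299
  SkyAir: 374
  United: 467
  Spirit: 519
  Alaska: 717
  Southwest: 915

Highest: Southwest (915)
Lowest: JetBlue (299)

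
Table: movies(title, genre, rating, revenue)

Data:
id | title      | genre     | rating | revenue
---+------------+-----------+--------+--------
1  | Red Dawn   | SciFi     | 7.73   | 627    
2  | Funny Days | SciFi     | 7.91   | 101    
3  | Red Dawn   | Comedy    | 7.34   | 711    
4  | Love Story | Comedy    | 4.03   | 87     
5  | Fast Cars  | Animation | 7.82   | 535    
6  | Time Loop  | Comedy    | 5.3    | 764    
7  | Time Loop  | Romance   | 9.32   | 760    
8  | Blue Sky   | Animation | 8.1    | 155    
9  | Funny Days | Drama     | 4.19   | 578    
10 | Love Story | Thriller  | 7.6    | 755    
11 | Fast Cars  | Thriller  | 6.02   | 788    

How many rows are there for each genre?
SELECT genre, COUNT(*) as count
FROM movies
GROUP BY genre

Result:
  Animation: 2
  Comedy: 3
  Drama: 1
  Romance: 1
  SciFi: 2
  Thriller: 2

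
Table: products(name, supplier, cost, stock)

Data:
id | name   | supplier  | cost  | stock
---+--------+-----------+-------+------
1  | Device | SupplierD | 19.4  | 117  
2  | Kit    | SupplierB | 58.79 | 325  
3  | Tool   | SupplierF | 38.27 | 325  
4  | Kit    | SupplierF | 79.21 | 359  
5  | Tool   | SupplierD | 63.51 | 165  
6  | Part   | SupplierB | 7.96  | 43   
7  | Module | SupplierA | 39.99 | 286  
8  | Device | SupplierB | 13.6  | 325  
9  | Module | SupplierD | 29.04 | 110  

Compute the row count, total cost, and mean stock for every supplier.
SELECT supplier,
       COUNT(*) as cnt,
       SUM(cost) as total_cost,
       AVG(stock) as avg_stock
FROM products
GROUP BY supplier

Result:
  SupplierA: 1 records, 39.99 total cost, 286.00 avg stock
  SupplierB: 3 records, 80.35 total cost, 231.00 avg stock
  SupplierD: 3 records, 111.95 total cost, 130.67 avg stock
  SupplierF: 2 records, 117.48 total cost, 342.00 avg stock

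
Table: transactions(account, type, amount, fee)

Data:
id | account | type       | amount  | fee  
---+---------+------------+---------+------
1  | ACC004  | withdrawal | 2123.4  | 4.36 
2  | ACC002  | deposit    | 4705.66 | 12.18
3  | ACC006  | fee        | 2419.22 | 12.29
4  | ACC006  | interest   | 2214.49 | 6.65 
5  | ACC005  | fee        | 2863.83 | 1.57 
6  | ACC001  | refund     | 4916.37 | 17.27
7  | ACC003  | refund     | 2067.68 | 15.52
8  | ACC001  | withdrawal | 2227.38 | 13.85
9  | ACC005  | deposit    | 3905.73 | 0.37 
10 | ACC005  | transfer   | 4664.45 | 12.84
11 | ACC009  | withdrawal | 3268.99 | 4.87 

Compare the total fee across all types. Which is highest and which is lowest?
SELECT type, SUM(fee)
FROM transactions
GROUP BY type
ORDER BY SUM(fee)

All groups:
  interest: 6.65
  deposit: 12.55
  transfer: 12.84
  fee: 13.86
  withdrawal: 23.08
  refund: 32.79

Highest: refund (32.79)
Lowest: interest (6.65)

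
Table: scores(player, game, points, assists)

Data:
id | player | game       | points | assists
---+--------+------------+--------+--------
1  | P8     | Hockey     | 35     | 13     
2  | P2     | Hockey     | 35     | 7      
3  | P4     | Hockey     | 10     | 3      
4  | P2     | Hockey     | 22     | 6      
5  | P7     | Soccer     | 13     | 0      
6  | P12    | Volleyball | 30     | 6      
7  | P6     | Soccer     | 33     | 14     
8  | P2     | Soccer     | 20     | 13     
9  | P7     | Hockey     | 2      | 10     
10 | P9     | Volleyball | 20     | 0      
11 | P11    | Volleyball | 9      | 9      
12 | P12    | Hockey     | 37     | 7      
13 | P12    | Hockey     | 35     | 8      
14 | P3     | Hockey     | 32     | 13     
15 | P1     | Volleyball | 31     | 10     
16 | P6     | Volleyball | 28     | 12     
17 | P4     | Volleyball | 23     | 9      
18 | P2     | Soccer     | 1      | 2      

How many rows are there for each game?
SELECT game, COUNT(*) as count
FROM scores
GROUP BY game

Result:
  Hockey: 8
  Soccer: 4
  Volleyball: 6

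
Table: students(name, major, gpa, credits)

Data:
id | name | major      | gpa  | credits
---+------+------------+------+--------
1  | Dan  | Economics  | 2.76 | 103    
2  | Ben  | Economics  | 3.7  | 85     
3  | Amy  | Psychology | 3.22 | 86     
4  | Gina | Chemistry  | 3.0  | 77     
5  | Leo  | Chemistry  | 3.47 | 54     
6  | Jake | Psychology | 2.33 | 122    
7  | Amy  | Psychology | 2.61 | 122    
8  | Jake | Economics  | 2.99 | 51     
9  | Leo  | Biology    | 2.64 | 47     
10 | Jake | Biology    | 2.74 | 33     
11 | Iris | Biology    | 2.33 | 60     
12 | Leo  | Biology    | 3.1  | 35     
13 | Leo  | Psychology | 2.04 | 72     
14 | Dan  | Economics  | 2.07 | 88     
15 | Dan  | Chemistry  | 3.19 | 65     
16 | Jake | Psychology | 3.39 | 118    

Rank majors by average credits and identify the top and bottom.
SELECT major, AVG(credits)
FROM students
GROUP BY major
ORDER BY AVG(credits)

All groups:
  Biology: 43.75
  Chemistry: 65.33
  Economics: 81.75
  Psychology: 104.00

Highest: Psychology (104.00)
Lowest: Biology (43.75)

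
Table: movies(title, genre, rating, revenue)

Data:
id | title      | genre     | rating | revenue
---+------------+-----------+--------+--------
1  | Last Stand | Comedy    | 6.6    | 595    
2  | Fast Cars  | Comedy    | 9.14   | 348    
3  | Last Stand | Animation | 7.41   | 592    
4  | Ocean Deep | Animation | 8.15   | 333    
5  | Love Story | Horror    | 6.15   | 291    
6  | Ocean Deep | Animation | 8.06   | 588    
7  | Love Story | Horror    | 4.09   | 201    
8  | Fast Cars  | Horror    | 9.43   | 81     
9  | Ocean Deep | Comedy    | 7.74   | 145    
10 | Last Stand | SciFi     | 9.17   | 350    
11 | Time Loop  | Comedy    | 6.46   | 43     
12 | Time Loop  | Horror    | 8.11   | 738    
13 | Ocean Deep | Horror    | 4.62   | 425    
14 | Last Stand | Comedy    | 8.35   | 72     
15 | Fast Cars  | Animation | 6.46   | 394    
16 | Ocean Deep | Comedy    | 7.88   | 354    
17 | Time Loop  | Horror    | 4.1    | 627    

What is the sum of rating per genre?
SELECT genre, SUM(rating) as result
FROM movies
GROUP BY genre

Result:
  Animation: 30.08
  Comedy: 46.17
  Horror: 36.50
  SciFi: 9.17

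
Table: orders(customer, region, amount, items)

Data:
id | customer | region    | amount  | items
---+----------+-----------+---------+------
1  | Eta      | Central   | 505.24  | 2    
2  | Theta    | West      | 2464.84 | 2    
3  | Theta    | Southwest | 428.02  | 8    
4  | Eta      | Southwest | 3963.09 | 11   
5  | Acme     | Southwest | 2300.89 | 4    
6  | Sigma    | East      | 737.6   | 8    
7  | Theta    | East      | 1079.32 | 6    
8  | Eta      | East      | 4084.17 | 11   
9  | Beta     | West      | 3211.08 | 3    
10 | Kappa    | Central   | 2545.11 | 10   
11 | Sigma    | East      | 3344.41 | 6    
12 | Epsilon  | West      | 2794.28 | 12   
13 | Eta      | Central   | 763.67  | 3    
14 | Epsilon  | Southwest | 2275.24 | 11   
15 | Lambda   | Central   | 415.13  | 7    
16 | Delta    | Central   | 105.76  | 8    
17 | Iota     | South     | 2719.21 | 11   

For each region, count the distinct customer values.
SELECT region, COUNT(DISTINCT customer)
FROM orders
GROUP BY region

Result:
  Central: 4 distinct
  East: 3 distinct
  South: 1 distinct
  Southwest: 4 distinct
  West: 3 distinct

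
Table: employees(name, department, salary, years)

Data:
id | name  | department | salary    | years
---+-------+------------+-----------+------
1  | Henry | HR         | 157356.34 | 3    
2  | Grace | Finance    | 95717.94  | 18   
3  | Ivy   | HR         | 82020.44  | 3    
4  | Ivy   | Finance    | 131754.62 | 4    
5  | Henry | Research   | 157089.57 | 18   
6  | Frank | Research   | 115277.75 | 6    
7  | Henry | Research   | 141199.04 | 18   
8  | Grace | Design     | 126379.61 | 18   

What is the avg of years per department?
SELECT department, AVG(years) as result
FROM employees
GROUP BY department

Result:
  Design: 18.00
  Finance: 11.00
  HR: 3.00
  Research: 14.00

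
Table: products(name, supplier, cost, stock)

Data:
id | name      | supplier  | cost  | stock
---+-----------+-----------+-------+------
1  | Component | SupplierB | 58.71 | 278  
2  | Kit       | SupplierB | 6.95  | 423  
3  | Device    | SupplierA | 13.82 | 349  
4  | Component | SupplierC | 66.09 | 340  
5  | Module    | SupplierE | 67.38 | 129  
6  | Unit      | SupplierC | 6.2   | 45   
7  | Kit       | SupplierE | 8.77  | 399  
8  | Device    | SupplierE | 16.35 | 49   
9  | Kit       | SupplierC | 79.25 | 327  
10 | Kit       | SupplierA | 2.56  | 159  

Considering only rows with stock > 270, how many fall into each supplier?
SELECT supplier, COUNT(*)
FROM products
WHERE stock > 270
GROUP BY supplier

Note: WHERE filters rows before grouping.

Result:
  SupplierA: 1
  SupplierB: 2
  SupplierC: 2
  SupplierE: 1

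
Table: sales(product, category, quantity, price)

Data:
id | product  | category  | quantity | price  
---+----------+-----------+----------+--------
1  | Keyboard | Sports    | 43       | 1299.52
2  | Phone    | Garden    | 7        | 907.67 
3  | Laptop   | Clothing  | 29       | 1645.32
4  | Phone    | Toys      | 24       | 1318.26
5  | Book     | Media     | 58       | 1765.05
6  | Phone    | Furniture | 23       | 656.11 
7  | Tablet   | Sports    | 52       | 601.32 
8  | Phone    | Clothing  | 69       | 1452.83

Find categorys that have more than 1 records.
SELECT category, COUNT(*) as cnt
FROM sales
GROUP BY category
HAVING COUNT(*) > 1

Result:
  Clothing: 2
  Sports: 2

Note: HAVING filters groups after aggregation, WHERE filters rows before.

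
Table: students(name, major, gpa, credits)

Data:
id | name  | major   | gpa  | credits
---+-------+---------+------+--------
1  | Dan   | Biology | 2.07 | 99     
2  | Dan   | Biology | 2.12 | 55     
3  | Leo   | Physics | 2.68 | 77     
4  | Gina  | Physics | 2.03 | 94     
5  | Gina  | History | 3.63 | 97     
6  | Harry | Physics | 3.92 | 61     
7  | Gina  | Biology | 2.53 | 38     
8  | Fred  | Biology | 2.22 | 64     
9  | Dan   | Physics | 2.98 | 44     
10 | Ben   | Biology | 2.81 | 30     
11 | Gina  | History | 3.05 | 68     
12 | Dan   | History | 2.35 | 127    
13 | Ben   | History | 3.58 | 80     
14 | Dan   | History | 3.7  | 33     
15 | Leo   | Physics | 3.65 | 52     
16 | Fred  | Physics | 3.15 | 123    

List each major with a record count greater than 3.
SELECT major, COUNT(*) as cnt
FROM students
GROUP BY major
HAVING COUNT(*) > 3

Result:
  Biology: 5
  History: 5
  Physics: 6

Note: HAVING filters groups after aggregation, WHERE filters rows before.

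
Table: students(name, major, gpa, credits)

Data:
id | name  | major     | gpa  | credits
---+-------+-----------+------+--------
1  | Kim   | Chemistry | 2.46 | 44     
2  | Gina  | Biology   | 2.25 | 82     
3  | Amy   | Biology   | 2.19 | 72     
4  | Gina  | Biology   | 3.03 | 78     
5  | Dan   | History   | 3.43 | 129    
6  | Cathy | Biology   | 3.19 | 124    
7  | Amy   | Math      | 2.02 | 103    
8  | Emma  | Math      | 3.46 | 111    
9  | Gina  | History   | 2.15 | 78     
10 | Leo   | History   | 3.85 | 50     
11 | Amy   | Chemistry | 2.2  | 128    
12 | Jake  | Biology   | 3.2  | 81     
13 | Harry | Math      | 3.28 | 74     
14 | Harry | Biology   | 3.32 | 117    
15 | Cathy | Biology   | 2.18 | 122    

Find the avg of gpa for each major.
SELECT major, AVG(gpa) as result
FROM students
GROUP BY major

Result:
  Biology: 2.77
  Chemistry: 2.33
  History: 3.14
  Math: 2.92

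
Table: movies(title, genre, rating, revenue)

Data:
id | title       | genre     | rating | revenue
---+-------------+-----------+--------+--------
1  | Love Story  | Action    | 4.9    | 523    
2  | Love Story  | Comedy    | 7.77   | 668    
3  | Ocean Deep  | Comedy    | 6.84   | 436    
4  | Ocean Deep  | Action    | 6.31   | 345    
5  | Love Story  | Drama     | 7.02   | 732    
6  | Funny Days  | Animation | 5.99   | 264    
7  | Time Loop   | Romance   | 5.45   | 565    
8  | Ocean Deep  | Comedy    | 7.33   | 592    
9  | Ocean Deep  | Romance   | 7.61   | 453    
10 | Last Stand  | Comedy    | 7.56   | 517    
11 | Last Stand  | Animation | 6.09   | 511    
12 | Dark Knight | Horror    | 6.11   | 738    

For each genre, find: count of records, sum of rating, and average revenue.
SELECT genre,
       COUNT(*) as cnt,
       SUM(rating) as total_rating,
       AVG(revenue) as avg_revenue
FROM movies
GROUP BY genre

Result:
  Action: 2 records, 11.21 total rating, 434.00 avg revenue
  Animation: 2 records, 12.08 total rating, 387.50 avg revenue
  Comedy: 4 records, 29.50 total rating, 553.25 avg revenue
  Drama: 1 records, 7.02 total rating, 732.00 avg revenue
  Horror: 1 records, 6.11 total rating, 738.00 avg revenue
  Romance: 2 records, 13.06 total rating, 509.00 avg revenue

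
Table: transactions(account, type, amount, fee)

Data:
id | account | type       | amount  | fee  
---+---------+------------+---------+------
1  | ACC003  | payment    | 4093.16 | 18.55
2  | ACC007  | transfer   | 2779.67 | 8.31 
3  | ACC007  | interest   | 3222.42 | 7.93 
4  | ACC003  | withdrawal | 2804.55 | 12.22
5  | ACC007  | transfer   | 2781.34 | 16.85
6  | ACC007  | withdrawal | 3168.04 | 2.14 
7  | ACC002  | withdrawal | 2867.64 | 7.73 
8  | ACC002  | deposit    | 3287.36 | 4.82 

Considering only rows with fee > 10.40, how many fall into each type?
SELECT type, COUNT(*)
FROM transactions
WHERE fee > 10.40
GROUP BY type

Note: WHERE filters rows before grouping.

Result:
  payment: 1
  transfer: 1
  withdrawal: 1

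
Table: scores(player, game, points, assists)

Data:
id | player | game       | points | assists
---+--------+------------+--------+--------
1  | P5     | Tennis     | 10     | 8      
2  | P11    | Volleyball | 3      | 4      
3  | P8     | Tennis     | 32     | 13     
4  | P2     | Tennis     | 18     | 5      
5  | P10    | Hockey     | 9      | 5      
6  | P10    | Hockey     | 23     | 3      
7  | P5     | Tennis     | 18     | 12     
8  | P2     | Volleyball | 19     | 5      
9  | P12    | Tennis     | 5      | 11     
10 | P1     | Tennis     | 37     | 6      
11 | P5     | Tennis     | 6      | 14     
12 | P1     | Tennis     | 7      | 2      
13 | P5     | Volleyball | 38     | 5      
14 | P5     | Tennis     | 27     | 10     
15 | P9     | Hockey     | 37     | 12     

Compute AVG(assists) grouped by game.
SELECT game, AVG(assists) as result
FROM scores
GROUP BY game

Result:
  Hockey: 6.67
  Tennis: 9.00
  Volleyball: 4.67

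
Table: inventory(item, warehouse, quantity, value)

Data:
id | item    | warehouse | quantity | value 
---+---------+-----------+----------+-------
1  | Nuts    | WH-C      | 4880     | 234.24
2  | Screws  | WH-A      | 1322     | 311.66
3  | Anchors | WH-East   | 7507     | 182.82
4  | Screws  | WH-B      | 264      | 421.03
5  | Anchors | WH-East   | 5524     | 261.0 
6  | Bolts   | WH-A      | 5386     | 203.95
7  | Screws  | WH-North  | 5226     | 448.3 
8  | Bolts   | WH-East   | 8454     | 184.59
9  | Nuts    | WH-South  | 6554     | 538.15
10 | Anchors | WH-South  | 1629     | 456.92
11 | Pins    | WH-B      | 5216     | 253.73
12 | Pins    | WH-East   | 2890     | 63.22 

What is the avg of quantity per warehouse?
SELECT warehouse, AVG(quantity) as result
FROM inventory
GROUP BY warehouse

Result:
  WH-A: 3354.00
  WH-B: 2740.00
  WH-C: 4880.00
  WH-East: 6093.75
  WH-North: 5226.00
  WH-South: 4091.50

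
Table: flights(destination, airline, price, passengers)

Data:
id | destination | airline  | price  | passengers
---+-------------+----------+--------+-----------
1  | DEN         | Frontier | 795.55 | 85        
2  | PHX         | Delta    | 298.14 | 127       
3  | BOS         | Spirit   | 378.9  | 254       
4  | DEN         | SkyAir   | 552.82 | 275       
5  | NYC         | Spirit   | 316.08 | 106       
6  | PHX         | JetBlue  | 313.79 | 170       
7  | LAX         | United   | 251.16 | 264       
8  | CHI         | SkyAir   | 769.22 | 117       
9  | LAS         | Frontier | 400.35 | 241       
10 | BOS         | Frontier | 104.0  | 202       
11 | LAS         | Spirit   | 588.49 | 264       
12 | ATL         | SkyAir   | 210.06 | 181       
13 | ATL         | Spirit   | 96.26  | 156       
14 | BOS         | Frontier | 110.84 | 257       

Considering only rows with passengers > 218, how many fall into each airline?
SELECT airline, COUNT(*)
FROM flights
WHERE passengers > 218
GROUP BY airline

Note: WHERE filters rows before grouping.

Result:
  Frontier: 2
  SkyAir: 1
  Spirit: 2
  United: 1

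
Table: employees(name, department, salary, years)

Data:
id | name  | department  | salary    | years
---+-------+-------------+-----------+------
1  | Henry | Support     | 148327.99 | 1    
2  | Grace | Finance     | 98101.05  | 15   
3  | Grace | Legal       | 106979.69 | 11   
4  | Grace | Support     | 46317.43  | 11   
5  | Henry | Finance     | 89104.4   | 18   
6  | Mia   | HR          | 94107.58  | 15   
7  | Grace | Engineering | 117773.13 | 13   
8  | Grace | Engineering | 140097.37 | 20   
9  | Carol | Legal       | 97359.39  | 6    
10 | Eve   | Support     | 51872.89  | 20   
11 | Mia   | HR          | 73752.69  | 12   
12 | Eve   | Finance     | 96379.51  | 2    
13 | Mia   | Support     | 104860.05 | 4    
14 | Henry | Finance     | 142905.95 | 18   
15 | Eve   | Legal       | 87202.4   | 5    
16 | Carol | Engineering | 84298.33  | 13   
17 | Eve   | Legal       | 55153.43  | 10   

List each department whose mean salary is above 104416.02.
SELECT department, AVG(salary)
FROM employees
GROUP BY department
HAVING AVG(salary) > 104416.02

Result:
  Engineering: avg=114056.28
  Finance: avg=106622.73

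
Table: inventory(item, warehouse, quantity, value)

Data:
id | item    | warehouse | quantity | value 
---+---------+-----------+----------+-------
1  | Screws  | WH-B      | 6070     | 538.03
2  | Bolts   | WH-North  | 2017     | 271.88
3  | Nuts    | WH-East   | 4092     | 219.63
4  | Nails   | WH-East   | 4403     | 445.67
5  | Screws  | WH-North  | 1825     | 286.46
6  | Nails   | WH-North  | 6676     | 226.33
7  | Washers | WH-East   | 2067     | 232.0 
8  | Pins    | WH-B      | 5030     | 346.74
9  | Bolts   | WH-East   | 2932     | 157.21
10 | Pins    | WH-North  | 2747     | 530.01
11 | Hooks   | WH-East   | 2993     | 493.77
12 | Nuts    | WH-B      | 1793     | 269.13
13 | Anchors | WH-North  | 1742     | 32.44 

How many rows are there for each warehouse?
SELECT warehouse, COUNT(*) as count
FROM inventory
GROUP BY warehouse

Result:
  WH-B: 3
  WH-East: 5
  WH-North: 5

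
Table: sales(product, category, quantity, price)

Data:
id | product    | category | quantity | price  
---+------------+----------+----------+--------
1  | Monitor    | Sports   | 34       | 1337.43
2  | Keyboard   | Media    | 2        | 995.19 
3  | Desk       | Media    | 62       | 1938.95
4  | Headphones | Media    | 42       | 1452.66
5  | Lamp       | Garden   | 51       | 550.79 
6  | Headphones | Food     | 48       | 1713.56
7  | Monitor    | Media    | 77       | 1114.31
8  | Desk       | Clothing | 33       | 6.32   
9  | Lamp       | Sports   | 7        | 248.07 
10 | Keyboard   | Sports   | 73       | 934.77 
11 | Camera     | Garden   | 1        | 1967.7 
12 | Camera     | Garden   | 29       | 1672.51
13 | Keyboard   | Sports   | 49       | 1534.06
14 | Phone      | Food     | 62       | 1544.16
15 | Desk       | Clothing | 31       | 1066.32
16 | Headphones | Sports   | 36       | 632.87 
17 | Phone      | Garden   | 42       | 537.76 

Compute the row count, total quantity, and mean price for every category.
SELECT category,
       COUNT(*) as cnt,
       SUM(quantity) as total_quantity,
       AVG(price) as avg_price
FROM sales
GROUP BY category

Result:
  Clothing: 2 records, 64 total quantity, 536.32 avg price
  Food: 2 records, 110 total quantity, 1628.86 avg price
  Garden: 4 records, 123 total quantity, 1182.19 avg price
  Media: 4 records, 183 total quantity, 1375.28 avg price
  Sports: 5 records, 199 total quantity, 937.44 avg price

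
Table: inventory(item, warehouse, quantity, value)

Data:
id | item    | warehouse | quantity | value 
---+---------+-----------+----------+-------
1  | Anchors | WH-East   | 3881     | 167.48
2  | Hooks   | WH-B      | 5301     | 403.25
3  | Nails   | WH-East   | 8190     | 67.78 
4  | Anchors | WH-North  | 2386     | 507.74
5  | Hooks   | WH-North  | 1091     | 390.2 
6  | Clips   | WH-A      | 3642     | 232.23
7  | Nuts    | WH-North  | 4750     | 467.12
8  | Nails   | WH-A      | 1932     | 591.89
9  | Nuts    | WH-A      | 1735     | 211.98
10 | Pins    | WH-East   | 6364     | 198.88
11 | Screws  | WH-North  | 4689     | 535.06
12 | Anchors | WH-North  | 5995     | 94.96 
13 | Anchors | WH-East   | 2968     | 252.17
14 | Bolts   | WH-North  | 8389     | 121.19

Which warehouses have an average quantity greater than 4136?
SELECT warehouse, AVG(quantity)
FROM inventory
GROUP BY warehouse
HAVING AVG(quantity) > 4136

Result:
  WH-B: avg=5301.00
  WH-East: avg=5350.75
  WH-North: avg=4550.00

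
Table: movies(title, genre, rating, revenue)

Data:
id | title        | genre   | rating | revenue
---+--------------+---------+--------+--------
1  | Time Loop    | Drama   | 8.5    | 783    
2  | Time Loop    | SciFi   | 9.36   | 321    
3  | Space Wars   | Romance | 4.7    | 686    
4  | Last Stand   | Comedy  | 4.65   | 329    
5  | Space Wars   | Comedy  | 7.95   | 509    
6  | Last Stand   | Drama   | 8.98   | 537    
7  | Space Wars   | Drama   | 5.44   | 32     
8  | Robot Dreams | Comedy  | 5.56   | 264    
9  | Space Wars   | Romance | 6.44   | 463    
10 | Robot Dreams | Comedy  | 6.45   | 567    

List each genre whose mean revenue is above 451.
SELECT genre, AVG(revenue)
FROM movies
GROUP BY genre
HAVING AVG(revenue) > 451

Result:
  Romance: avg=574.50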